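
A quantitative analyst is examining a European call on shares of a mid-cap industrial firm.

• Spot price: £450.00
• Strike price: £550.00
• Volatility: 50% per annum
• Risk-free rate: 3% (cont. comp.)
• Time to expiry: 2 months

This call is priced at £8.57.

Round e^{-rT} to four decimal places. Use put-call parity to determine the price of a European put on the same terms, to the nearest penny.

exp(−rT) = exp(−0.03·0.1667) = 0.9950
Put-call parity: C − P = S − K·e^(−rT) = 450 − 550·0.9950 = 450 − 547.2500 = -97.2500
P = C − (C − P) = 8.57 − (-97.2500) = 105.8200

£105.82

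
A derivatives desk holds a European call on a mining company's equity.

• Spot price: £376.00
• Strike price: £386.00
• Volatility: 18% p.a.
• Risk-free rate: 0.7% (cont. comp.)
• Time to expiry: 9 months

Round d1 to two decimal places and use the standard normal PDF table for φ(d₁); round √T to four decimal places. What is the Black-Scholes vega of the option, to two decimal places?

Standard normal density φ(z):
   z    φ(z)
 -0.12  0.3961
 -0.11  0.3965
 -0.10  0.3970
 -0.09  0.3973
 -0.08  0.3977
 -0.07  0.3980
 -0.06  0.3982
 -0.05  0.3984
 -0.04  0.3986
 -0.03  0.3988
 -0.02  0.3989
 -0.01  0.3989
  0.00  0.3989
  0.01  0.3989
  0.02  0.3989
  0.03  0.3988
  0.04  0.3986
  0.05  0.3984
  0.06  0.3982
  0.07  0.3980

129.66

σ√T = 0.18·√0.75 = 0.1559
d₁ = [ln(376/386) + (0.007 + ½·0.18²)·0.75] / (σ√T) = (-0.0262 + 0.0174) / 0.1559 = -0.0568 ⇒ -0.06
√T = √0.75 = 0.8660
φ(d₁) = φ(-0.06) = 0.3982
vega = S·φ(d₁)·√T = 376·0.3982·0.8660 = 129.6603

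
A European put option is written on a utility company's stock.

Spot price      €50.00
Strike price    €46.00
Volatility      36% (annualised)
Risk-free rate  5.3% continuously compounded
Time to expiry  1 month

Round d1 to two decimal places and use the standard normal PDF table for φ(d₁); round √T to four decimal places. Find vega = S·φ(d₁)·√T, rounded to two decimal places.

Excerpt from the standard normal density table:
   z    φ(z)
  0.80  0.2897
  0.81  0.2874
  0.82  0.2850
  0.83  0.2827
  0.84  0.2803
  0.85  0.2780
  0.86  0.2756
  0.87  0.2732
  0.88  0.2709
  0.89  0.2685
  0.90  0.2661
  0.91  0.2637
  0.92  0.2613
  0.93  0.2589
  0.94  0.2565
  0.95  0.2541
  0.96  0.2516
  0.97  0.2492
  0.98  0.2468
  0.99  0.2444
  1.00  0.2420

σ√T = 0.36·√0.08333 = 0.1039
d₁ = [ln(50/46) + (0.053 + 0.36²/2)·0.08333] / 0.1039 = [0.0834 + 0.0098] / 0.1039 = 0.8968 ≈ 0.90
√T = √0.08333 = 0.2887
φ(d₁) = φ(0.90) = 0.2661
vega = S·φ(d₁)·√T = 50·0.2661·0.2887 = 3.8412

3.84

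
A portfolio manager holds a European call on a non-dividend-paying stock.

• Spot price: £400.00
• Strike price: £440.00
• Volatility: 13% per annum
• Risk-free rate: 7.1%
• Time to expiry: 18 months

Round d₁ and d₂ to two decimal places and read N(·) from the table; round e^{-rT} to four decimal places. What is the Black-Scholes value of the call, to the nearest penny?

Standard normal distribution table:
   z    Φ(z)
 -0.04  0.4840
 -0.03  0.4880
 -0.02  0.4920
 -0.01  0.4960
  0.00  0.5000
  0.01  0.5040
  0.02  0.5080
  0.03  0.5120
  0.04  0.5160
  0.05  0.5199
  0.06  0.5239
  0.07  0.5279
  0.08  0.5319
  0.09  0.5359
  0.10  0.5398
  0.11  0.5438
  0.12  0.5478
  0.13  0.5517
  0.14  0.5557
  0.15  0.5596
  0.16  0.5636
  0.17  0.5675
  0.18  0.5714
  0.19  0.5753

£27.64

σ√T = 0.13 × 1.2247 = 0.1592
d₁ = [ln(400/440) + (0.071 + ½·0.13²)·1.5] / (σ√T) = (-0.0953 + 0.1192) / 0.1592 = 0.1499 ≈ 0.15
d₂ = 0.1499 − 0.1592 = -0.0093 ≈ -0.01
exp(−rT) = exp(−0.071·1.5) = 0.8990
N(d₁) = N(0.15) = 0.5596;  N(d₂) = N(-0.01) = 0.4960
C = 400·0.5596 − 440·0.8990·0.4960 = 223.8400 − 196.1978 = 27.6422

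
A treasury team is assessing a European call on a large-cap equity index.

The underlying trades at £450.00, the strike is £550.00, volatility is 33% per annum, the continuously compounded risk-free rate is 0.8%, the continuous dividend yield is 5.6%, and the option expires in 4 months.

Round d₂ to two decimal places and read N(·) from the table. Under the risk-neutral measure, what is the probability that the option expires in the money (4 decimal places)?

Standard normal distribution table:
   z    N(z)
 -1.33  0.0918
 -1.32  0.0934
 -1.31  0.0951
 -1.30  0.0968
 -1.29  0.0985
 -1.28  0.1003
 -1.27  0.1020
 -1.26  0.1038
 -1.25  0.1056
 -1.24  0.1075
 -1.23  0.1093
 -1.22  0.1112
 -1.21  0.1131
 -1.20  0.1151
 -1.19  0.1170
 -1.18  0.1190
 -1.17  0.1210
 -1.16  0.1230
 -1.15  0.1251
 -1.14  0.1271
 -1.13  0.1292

σ√T = 0.33·√0.3333 = 0.1905
ln(S/K) + (r − q + σ²/2)T = ln(450/550) + (0.008 − 0.056 + 0.33²/2)·0.3333 = -0.2007 + 0.0022 = -0.1985
d₁ = -0.1985 / 0.1905 = -1.0420 ≈ -1.04
d₂ = d₁ − σ√T = -1.0420 − 0.1905 = -1.2325 ≈ -1.23
Risk-neutral Pr[S_T > K] = N(d₂) = N(-1.23) = 0.1093

0.1093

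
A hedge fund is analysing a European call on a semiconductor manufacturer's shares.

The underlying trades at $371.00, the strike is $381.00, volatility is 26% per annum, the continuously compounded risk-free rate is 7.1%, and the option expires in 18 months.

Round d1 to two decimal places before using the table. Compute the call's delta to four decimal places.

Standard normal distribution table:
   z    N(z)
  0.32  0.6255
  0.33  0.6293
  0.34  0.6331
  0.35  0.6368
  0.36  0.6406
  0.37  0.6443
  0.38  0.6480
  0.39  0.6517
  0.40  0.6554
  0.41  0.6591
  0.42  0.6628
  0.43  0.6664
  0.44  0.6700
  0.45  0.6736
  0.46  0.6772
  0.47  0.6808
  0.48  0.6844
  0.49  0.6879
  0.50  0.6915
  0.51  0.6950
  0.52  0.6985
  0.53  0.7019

σ√T = 0.26·√1.5 = 0.3184
d₁ = [ln(371/381) + (0.071 + 0.26²/2)·1.5] / 0.3184 = [-0.0266 + 0.1572] / 0.3184 = 0.4101 which rounds to 0.41
N(d₁) = N(0.41) = 0.6591
Δ_call = N(d₁) = 0.6591

0.6591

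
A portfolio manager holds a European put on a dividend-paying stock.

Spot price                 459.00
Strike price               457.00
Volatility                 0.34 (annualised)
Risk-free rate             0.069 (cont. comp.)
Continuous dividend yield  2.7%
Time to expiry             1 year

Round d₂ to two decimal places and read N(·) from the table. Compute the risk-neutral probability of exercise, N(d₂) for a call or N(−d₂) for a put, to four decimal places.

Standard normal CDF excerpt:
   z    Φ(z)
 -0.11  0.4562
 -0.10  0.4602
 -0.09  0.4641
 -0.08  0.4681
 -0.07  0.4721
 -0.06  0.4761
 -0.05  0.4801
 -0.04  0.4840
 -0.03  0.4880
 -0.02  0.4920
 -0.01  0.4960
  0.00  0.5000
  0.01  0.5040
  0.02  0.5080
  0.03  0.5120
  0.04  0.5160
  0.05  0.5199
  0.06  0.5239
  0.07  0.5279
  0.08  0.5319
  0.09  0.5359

0.5120

σ√T = 0.34 × 1.0000 = 0.3400
d₁ = [ln(459/457) + (0.069 − 0.027 + 0.34²/2)·1] / 0.3400 = [0.0044 + 0.0998] / 0.3400 = 0.3064 ≈ 0.31
d₂ = d₁ − σ√T = 0.3064 − 0.3400 = -0.0336 ≈ -0.03
Risk-neutral Pr[S_T < K] = N(−d₂) = N(0.03) = 0.5120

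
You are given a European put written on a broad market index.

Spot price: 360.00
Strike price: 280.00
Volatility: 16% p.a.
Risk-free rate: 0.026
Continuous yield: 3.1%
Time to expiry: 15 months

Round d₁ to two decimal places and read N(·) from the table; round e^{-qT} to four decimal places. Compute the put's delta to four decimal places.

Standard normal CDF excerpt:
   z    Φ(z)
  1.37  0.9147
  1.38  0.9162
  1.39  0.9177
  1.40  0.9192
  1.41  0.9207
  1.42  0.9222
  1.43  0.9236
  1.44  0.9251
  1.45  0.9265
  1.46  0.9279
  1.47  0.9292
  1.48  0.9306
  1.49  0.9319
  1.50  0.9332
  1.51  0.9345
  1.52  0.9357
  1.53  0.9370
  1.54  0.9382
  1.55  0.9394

σ√T = 0.16·√1.25 = 0.1789
ln(S/K) + (r − q + σ²/2)T = ln(360/280) + (0.026 − 0.031 + 0.16²/2)·1.25 = 0.2513 + 0.0097 = 0.2611
d₁ = 0.2611 / 0.1789 = 1.4594 ≈ 1.46
N(d₁) = N(1.46) = 0.9279
Δ_put = exp(−qT)·(N(d₁) − 1) = 0.9620·(0.9279 − 1) = -0.0694

-0.0694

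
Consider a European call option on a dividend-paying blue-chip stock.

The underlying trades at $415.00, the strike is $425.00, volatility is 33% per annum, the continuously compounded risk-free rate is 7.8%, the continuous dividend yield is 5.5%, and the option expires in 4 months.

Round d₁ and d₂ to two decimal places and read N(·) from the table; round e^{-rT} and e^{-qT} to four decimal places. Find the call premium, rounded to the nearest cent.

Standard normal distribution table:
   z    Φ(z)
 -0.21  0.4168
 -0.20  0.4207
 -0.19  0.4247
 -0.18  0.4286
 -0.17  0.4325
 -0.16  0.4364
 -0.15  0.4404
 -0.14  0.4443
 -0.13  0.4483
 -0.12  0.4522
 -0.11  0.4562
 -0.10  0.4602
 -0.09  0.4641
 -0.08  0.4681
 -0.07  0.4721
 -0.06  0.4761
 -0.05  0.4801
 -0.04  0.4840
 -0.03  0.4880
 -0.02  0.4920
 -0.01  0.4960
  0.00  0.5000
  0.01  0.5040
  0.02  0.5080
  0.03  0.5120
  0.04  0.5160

σ√T = 0.33·√0.3333 = 0.1905
ln(S/K) + (r − q + σ²/2)T = ln(415/425) + (0.078 − 0.055 + 0.33²/2)·0.3333 = -0.0238 + 0.0258 = 0.0020
d₁ = 0.0020 / 0.1905 = 0.0105 → 0.01
d₂ = d₁ − σ√T = 0.0105 − 0.1905 = -0.1800 → -0.18
exp(−qT) = exp(−0.055·0.3333) = 0.9818;  exp(−rT) = exp(−0.078·0.3333) = 0.9743
N(d₁) = N(0.01) = 0.5040;  N(d₂) = N(-0.18) = 0.4286
C = 415·0.9818·0.5040 − 425·0.9743·0.4286 = 205.3533 − 177.4736 = 27.8797

$27.88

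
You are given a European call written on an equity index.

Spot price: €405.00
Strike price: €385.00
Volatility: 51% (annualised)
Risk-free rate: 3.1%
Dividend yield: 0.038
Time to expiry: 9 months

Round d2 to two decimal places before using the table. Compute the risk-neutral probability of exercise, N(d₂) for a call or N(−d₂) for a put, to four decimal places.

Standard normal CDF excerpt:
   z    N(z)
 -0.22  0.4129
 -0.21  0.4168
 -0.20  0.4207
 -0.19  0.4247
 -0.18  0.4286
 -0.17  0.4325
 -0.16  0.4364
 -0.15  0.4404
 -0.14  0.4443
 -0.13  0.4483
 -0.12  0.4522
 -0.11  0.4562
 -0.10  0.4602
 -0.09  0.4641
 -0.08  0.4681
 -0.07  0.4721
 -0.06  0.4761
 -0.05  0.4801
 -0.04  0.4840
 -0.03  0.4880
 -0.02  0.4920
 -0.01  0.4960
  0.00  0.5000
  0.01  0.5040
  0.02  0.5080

0.4522

σ√T = 0.51 × 0.8660 = 0.4417
d₁ = [ln(405/385) + (0.031 − 0.038 + ½·0.51²)·0.75] / (σ√T) = (0.0506 + 0.0923) / 0.4417 = 0.3236 → 0.32
d₂ = 0.3236 − 0.4417 = -0.1181 → -0.12
Pr(exercise) under Q = N(d₂) = 0.4522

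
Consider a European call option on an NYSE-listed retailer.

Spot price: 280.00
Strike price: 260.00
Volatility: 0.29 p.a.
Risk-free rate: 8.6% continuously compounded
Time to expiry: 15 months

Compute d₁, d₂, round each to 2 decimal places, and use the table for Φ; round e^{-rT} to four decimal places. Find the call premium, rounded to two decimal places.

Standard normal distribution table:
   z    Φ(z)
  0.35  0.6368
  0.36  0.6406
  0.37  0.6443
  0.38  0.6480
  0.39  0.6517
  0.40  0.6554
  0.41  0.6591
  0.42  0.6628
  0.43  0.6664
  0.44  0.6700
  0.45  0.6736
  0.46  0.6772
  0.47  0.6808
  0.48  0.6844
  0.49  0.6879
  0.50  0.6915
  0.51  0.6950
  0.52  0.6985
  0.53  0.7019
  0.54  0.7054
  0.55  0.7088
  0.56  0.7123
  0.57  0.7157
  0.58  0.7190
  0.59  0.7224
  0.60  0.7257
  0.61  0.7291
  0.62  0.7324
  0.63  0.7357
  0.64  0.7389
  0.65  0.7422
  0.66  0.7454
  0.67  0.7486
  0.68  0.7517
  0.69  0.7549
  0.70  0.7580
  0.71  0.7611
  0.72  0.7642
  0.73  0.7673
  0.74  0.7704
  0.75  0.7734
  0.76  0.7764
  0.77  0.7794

60.94

σ√T = 0.29·√1.25 = 0.3242
d₁ = [ln(280/260) + (0.086 + 0.29²/2)·1.25] / 0.3242 = [0.0741 + 0.1601] / 0.3242 = 0.7222 ⇒ 0.72
d₂ = d₁ − σ√T = 0.7222 − 0.3242 = 0.3980 ⇒ 0.40
exp(−rT) = exp(−0.086·1.25) = 0.8981
N(d₁) = N(0.72) = 0.7642;  N(d₂) = N(0.40) = 0.6554
C = 280·0.7642 − 260·0.8981·0.6554 = 213.9760 − 153.0398 = 60.9362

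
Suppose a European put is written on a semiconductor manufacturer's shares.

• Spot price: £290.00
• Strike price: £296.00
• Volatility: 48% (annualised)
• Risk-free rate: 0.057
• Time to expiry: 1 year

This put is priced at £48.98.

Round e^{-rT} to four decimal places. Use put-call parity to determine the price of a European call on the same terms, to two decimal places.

£59.38

exp(−rT) = exp(−0.057·1) = 0.9446
Put-call parity: C − P = S − K·e^(−rT) = 290 − 296·0.9446 = 290 − 279.6016 = 10.3984
C = P + (C − P) = 48.98 + (10.3984) = 59.3784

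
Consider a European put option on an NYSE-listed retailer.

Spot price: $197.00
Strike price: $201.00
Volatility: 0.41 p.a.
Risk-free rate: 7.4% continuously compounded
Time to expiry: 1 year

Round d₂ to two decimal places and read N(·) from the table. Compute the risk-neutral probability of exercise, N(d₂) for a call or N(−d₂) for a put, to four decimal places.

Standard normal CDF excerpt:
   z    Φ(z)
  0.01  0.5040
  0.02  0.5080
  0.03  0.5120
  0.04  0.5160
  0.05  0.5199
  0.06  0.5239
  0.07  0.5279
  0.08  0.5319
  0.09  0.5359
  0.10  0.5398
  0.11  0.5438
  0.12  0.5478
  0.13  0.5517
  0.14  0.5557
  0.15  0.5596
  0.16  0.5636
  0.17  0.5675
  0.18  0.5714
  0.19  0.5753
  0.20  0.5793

σ√T = 0.41 × 1.0000 = 0.4100
ln(S/K) + (r + σ²/2)T = ln(197/201) + (0.074 + 0.41²/2)·1 = -0.0201 + 0.1580 = 0.1379
d₁ = 0.1379 / 0.4100 = 0.3365 → 0.34
d₂ = d₁ − σ√T = 0.3365 − 0.4100 = -0.0735 → -0.07
Risk-neutral Pr[S_T < K] = N(−d₂) = N(0.07) = 0.5279

0.5279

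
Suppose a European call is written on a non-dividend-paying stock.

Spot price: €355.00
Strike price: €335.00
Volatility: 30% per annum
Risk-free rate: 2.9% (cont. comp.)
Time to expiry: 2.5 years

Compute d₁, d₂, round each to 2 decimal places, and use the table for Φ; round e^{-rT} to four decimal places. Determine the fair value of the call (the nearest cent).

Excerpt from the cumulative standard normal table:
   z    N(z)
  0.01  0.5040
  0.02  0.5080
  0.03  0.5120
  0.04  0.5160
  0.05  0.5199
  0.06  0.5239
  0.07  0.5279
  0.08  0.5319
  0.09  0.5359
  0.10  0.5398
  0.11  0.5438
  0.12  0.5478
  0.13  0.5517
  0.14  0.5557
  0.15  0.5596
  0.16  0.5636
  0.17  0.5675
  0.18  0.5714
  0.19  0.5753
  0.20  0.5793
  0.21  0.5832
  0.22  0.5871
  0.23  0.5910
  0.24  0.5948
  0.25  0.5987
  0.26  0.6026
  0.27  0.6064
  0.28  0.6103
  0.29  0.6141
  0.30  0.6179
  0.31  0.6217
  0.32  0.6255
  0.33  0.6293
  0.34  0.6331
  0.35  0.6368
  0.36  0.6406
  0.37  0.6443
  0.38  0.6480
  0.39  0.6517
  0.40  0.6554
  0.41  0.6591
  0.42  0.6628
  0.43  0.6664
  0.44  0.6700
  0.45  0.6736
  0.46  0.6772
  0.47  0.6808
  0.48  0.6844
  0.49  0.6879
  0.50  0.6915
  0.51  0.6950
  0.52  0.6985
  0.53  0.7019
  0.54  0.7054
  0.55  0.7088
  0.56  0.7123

€85.95

σ√T = 0.3 × 1.5811 = 0.4743
d₁ = [ln(355/335) + (0.029 + ½·0.3²)·2.5] / (σ√T) = (0.0580 + 0.1850) / 0.4743 = 0.5123 ≈ 0.51
d₂ = 0.5123 − 0.4743 = 0.0379 ≈ 0.04
e^(−rT) = e^(−0.029·2.5) = 0.9301
C = 355·N(0.51) − 335·0.9301·N(0.04) = 355·0.6950 − 335·0.9301·0.5160 = 246.7250 − 160.7771 = 85.9479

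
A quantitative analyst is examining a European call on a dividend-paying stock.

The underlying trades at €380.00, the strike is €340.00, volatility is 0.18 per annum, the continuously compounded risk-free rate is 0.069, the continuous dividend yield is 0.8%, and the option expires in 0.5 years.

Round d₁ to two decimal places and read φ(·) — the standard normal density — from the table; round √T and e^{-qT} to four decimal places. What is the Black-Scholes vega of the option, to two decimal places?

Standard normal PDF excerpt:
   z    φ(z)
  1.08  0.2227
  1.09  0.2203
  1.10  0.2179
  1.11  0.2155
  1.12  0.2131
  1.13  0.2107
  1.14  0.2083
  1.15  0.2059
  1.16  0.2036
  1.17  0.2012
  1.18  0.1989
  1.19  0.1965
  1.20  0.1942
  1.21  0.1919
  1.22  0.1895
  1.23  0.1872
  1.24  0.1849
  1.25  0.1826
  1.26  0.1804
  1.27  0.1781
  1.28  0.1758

σ√T = 0.18·√0.5 = 0.1273
d₁ = [ln(380/340) + (0.069 − 0.008 + 0.18²/2)·0.5] / 0.1273 = [0.1112 + 0.0386] / 0.1273 = 1.1771 which rounds to 1.18
√T = √0.5 = 0.7071
φ(d₁) = φ(1.18) = 0.1989
e^(−qT) = e^(−0.008·0.5) = 0.9960
vega = S·e^(−qT)·φ(d₁)·√T = 380·0.9960·0.1989·0.7071 = 53.2303

53.23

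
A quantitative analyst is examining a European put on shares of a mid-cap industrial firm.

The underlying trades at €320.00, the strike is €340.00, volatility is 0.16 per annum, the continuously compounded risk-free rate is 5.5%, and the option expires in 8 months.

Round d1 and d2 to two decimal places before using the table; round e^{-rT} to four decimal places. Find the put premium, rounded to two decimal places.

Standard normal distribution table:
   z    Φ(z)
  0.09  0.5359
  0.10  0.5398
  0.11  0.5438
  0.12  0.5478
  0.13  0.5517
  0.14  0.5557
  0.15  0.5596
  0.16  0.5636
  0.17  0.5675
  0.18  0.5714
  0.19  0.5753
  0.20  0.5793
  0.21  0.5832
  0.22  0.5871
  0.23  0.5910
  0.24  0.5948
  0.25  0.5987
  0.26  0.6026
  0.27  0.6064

€20.93

σ√T = 0.16·√0.6667 = 0.1306
d₁ = [ln(320/340) + (0.055 + ½·0.16²)·0.6667] / (σ√T) = (-0.0606 + 0.0452) / 0.1306 = -0.1181 → -0.12
d₂ = -0.1181 − 0.1306 = -0.2487 → -0.25
exp(−rT) = exp(−0.055·0.6667) = 0.9640
P = 340·0.9640·N(0.25) − 320·N(0.12) = 340·0.9640·0.5987 − 320·0.5478 = 196.2299 − 175.2960 = 20.9339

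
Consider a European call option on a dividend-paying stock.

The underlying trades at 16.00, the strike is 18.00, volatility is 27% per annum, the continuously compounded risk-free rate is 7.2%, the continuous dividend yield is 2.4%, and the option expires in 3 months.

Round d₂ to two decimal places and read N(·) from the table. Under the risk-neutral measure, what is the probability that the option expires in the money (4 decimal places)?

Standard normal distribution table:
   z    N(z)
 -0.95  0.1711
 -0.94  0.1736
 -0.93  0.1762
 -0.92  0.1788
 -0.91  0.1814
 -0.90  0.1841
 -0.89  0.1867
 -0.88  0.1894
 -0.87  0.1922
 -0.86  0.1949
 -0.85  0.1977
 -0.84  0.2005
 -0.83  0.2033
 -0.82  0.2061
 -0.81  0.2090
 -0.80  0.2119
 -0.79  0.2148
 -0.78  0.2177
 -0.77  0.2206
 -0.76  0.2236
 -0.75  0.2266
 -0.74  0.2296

0.1977

σ√T = 0.27 × 0.5000 = 0.1350
d₁ = [ln(16/18) + (0.072 − 0.024 + 0.27²/2)·0.25] / 0.1350 = [-0.1178 + 0.0211] / 0.1350 = -0.7161 ≈ -0.72
d₂ = d₁ − σ√T = -0.7161 − 0.1350 = -0.8511 ≈ -0.85
Pr(exercise) under Q = N(d₂) = 0.1977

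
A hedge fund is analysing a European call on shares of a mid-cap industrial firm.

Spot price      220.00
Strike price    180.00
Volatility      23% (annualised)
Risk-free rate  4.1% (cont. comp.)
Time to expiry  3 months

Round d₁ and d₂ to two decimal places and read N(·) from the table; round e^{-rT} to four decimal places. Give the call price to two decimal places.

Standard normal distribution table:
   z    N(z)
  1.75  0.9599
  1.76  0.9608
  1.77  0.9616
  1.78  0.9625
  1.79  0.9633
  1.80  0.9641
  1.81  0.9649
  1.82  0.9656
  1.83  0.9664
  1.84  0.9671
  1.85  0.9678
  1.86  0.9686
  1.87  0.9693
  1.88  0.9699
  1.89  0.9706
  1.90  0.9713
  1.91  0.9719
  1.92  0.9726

42.05

σ√T = 0.23 × 0.5000 = 0.1150
d₁ = [ln(220/180) + (0.041 + ½·0.23²)·0.25] / (σ√T) = (0.2007 + 0.0169) / 0.1150 = 1.8916 ⇒ 1.89
d₂ = 1.8916 − 0.1150 = 1.7766 ⇒ 1.78
exp(−rT) = exp(−0.041·0.25) = 0.9898
N(d₁) = N(1.89) = 0.9706;  N(d₂) = N(1.78) = 0.9625
C = 220·0.9706 − 180·0.9898·0.9625 = 213.5320 − 171.4829 = 42.0491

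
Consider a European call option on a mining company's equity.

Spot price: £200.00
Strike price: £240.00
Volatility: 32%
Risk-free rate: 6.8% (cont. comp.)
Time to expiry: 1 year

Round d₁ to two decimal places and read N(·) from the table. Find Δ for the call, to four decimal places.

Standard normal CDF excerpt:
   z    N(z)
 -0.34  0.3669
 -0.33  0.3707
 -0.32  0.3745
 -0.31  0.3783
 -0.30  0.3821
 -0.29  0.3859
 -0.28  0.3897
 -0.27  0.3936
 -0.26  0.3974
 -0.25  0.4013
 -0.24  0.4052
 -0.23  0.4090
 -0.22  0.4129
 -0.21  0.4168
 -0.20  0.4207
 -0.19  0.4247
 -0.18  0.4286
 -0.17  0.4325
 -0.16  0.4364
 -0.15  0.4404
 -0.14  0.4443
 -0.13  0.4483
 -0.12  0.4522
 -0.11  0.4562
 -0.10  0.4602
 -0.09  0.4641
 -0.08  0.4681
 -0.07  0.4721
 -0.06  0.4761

0.4207

σ√T = 0.32·√1 = 0.3200
d₁ = [ln(200/240) + (0.068 + ½·0.32²)·1] / (σ√T) = (-0.1823 + 0.1192) / 0.3200 = -0.1973 → -0.20
N(d₁) = N(-0.20) = 0.4207
Δ_call = N(d₁) = 0.4207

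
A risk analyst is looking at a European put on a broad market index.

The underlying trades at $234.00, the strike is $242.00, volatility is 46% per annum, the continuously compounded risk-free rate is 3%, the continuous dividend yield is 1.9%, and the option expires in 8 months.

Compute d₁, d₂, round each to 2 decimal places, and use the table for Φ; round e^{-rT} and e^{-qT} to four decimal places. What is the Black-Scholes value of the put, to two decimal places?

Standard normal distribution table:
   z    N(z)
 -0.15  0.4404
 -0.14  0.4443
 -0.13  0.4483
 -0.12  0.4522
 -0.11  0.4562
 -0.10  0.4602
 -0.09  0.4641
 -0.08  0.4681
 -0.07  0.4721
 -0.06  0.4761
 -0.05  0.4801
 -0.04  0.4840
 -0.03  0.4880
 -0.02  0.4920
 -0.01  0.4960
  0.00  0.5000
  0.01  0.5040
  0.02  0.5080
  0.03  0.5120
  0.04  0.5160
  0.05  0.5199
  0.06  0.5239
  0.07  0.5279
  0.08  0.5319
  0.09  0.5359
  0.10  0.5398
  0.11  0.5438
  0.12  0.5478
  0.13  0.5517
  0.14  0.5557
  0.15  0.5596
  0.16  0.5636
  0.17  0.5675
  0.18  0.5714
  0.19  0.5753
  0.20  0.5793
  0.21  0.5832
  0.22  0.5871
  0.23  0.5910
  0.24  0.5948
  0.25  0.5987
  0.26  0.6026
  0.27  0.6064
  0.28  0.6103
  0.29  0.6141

σ√T = 0.46 × 0.8165 = 0.3756
ln(S/K) + (r − q + σ²/2)T = ln(234/242) + (0.03 − 0.019 + 0.46²/2)·0.6667 = -0.0336 + 0.0779 = 0.0443
d₁ = 0.0443 / 0.3756 = 0.1178 → 0.12
d₂ = d₁ − σ√T = 0.1178 − 0.3756 = -0.2578 → -0.26
e^(−qT) = e^(−0.019·0.6667) = 0.9874;  e^(−rT) = e^(−0.03·0.6667) = 0.9802
P = 242·0.9802·N(0.26) − 234·0.9874·N(-0.12) = 242·0.9802·0.6026 − 234·0.9874·0.4522 = 142.9418 − 104.4815 = 38.4602

$38.46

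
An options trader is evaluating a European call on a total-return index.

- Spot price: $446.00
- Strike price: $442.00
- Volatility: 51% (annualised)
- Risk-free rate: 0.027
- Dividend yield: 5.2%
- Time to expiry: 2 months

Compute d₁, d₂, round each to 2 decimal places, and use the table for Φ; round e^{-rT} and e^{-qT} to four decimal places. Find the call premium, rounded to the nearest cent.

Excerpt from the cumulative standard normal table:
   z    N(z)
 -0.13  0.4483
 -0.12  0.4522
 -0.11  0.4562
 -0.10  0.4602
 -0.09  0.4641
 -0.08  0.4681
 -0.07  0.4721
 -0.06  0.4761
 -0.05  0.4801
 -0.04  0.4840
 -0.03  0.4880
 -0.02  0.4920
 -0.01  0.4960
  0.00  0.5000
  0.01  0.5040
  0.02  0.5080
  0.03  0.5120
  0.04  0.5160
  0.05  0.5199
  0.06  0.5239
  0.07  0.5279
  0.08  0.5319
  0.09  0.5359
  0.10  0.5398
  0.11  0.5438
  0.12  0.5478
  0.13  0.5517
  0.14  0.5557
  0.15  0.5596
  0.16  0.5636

σ√T = 0.51 × 0.4082 = 0.2082
d₁ = [ln(446/442) + (0.027 − 0.052 + ½·0.51²)·0.1667] / (σ√T) = (0.0090 + 0.0175) / 0.2082 = 0.1274 → 0.13
d₂ = 0.1274 − 0.2082 = -0.0808 → -0.08
e^(−qT) = e^(−0.052·0.1667) = 0.9914;  e^(−rT) = e^(−0.027·0.1667) = 0.9955
N(d₁) = N(0.13) = 0.5517;  N(d₂) = N(-0.08) = 0.4681
C = 446·0.9914·0.5517 − 442·0.9955·0.4681 = 243.9421 − 205.9691 = 37.9730

$37.97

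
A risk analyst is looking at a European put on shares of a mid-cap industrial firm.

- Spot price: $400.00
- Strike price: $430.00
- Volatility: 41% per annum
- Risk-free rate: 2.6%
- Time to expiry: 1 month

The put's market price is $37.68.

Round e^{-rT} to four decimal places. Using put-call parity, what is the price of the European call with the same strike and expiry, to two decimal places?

$8.63

exp(−rT) = exp(−0.026·0.08333) = 0.9978
Put-call parity: C − P = S − K·e^(−rT) = 400 − 430·0.9978 = 400 − 429.0540 = -29.0540
C = P + (C − P) = 37.68 + (-29.0540) = 8.6260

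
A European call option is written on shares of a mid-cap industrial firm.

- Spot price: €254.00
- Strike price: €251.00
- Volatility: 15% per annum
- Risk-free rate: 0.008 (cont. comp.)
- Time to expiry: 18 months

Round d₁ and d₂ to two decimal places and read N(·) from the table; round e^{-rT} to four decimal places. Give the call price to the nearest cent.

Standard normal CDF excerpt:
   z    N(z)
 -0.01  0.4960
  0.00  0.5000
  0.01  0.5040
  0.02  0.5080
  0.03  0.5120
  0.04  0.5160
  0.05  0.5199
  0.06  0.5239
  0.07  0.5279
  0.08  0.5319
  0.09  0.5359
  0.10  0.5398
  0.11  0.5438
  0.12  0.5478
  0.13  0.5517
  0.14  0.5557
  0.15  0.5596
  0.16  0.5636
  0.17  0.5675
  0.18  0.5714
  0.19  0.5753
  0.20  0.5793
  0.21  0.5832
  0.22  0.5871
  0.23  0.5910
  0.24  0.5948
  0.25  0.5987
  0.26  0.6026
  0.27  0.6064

T = 1.5;  σ√T = 0.1837
ln(S/K) + (r + σ²/2)T = ln(254/251) + (0.008 + 0.15²/2)·1.5 = 0.0119 + 0.0289 = 0.0408
d₁ = 0.0408 / 0.1837 = 0.2218 → 0.22
d₂ = d₁ − σ√T = 0.2218 − 0.1837 = 0.0381 → 0.04
e^(−rT) = e^(−0.008·1.5) = 0.9881
C = 254·N(0.22) − 251·0.9881·N(0.04) = 254·0.5871 − 251·0.9881·0.5160 = 149.1234 − 127.9748 = 21.1486

€21.15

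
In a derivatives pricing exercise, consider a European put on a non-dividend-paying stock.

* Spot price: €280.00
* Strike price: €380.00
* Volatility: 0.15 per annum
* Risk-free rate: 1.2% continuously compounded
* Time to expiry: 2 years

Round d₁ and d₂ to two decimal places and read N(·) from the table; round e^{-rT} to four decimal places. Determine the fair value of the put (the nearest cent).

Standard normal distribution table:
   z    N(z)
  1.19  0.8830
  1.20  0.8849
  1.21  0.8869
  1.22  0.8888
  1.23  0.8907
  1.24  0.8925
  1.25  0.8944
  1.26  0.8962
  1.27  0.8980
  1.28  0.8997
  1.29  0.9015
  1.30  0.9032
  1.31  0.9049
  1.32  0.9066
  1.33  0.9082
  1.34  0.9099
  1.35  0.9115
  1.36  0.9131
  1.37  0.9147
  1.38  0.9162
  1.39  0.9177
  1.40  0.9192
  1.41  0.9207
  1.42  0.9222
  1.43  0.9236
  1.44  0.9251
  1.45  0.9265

σ√T = 0.15 × 1.4142 = 0.2121
d₁ = [ln(280/380) + (0.012 + ½·0.15²)·2] / (σ√T) = (-0.3054 + 0.0465) / 0.2121 = -1.2204 → -1.22
d₂ = -1.2204 − 0.2121 = -1.4325 → -1.43
e^(−rT) = e^(−0.012·2) = 0.9763
N(−d₂) = N(1.43) = 0.9236;  N(−d₁) = N(1.22) = 0.8888
P = 380·0.9763·0.9236 − 280·0.8888 = 342.6501 − 248.8640 = 93.7861

€93.79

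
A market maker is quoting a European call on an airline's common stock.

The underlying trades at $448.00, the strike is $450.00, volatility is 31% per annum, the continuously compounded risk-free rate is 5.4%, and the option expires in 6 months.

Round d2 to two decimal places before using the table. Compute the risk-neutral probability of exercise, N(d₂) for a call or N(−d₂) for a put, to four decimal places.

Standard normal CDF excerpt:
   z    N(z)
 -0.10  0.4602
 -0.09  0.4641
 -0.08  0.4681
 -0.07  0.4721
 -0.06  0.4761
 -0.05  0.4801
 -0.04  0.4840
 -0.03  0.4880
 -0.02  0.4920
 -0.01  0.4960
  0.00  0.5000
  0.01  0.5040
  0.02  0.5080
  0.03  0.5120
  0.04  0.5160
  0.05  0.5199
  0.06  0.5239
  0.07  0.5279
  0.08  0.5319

σ√T = 0.31·√0.5 = 0.2192
ln(S/K) + (r + σ²/2)T = ln(448/450) + (0.054 + 0.31²/2)·0.5 = -0.0045 + 0.0510 = 0.0466
d₁ = 0.0466 / 0.2192 = 0.2125 ⇒ 0.21
d₂ = d₁ − σ√T = 0.2125 − 0.2192 = -0.0067 ⇒ -0.01
Pr(exercise) under Q = N(d₂) = 0.4960

0.4960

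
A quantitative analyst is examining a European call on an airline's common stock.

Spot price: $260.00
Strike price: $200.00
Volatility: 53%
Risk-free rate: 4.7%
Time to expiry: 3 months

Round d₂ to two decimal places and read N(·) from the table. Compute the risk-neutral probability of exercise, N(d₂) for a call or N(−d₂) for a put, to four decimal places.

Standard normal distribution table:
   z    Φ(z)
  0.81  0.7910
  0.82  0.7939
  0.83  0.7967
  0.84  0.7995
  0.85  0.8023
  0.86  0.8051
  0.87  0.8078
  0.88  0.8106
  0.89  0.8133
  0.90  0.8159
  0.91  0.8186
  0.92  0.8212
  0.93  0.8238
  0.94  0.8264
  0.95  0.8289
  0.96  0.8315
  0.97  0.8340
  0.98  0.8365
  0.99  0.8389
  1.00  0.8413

0.8159

T = 0.25;  σ√T = 0.2650
ln(S/K) + (r + σ²/2)T = ln(260/200) + (0.047 + 0.53²/2)·0.25 = 0.2624 + 0.0469 = 0.3092
d₁ = 0.3092 / 0.2650 = 1.1669 ≈ 1.17
d₂ = d₁ − σ√T = 1.1669 − 0.2650 = 0.9019 ≈ 0.90
Pr(exercise) under Q = N(d₂) = 0.8159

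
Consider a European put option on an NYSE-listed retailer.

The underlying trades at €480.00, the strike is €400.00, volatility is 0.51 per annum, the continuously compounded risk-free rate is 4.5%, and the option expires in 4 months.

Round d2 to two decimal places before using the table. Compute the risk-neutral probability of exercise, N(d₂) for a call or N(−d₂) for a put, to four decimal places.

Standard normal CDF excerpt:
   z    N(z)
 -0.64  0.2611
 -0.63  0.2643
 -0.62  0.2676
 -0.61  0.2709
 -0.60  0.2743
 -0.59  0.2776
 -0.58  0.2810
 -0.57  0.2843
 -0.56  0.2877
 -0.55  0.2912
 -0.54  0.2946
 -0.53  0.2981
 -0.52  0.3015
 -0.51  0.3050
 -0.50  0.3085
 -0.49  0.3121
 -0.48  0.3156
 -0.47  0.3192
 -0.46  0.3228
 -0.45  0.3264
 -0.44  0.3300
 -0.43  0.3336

0.3015

σ√T = 0.51·√0.3333 = 0.2944
ln(S/K) + (r + σ²/2)T = ln(480/400) + (0.045 + 0.51²/2)·0.3333 = 0.1823 + 0.0583 = 0.2407
d₁ = 0.2407 / 0.2944 = 0.8174 which rounds to 0.82
d₂ = d₁ − σ√T = 0.8174 − 0.2944 = 0.5229 which rounds to 0.52
Risk-neutral Pr[S_T < K] = N(−d₂) = N(-0.52) = 0.3015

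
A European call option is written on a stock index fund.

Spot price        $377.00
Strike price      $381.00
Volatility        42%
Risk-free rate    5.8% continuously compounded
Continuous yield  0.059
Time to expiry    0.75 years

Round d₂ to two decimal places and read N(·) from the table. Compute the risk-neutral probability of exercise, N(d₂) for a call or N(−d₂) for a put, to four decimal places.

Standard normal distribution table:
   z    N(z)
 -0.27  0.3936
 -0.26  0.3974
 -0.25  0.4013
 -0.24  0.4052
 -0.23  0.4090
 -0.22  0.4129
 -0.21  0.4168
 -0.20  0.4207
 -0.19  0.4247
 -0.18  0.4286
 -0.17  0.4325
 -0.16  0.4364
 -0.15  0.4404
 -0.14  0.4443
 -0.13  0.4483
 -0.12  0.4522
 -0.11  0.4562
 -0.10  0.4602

0.4168

σ√T = 0.42·√0.75 = 0.3637
ln(S/K) + (r − q + σ²/2)T = ln(377/381) + (0.058 − 0.059 + 0.42²/2)·0.75 = -0.0106 + 0.0654 = 0.0548
d₁ = 0.0548 / 0.3637 = 0.1508 which rounds to 0.15
d₂ = d₁ − σ√T = 0.1508 − 0.3637 = -0.2129 which rounds to -0.21
Pr(exercise) under Q = N(d₂) = 0.4168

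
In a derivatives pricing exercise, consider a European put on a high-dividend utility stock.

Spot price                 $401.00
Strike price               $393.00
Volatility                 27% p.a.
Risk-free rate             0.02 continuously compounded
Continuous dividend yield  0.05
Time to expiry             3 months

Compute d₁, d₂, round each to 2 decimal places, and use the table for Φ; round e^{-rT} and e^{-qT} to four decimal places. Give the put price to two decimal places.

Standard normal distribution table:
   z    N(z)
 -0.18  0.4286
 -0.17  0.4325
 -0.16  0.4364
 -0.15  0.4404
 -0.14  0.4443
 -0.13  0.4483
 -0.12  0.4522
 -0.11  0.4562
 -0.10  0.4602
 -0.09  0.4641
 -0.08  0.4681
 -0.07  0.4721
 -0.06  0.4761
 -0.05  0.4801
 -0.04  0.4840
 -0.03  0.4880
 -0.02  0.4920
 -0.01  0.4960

$18.00

σ√T = 0.27·√0.25 = 0.1350
d₁ = [ln(401/393) + (0.02 − 0.05 + ½·0.27²)·0.25] / (σ√T) = (0.0202 + 0.0016) / 0.1350 = 0.1612 → 0.16
d₂ = 0.1612 − 0.1350 = 0.0262 → 0.03
exp(−qT) = exp(−0.05·0.25) = 0.9876;  exp(−rT) = exp(−0.02·0.25) = 0.9950
N(−d₂) = N(-0.03) = 0.4880;  N(−d₁) = N(-0.16) = 0.4364
P = 393·0.9950·0.4880 − 401·0.9876·0.4364 = 190.8251 − 172.8264 = 17.9986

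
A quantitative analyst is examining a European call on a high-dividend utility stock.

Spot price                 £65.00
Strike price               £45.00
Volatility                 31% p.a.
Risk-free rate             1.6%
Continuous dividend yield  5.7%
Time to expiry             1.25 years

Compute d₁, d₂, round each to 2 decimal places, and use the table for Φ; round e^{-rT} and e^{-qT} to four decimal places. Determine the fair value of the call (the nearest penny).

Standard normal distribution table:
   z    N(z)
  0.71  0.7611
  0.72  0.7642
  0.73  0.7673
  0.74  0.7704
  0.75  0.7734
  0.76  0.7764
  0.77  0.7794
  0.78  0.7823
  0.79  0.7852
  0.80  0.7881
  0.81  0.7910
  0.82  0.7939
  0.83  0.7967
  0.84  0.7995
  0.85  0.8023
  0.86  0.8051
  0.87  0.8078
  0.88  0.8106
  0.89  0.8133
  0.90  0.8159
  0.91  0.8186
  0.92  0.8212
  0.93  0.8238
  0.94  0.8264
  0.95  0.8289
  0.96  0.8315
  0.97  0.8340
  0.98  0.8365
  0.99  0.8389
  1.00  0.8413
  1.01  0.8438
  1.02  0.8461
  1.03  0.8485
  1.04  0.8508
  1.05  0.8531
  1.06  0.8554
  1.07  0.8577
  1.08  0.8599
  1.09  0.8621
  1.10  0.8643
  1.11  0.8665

σ√T = 0.31·√1.25 = 0.3466
d₁ = [ln(65/45) + (0.016 − 0.057 + 0.31²/2)·1.25] / 0.3466 = [0.3677 + 0.0088] / 0.3466 = 1.0864 ≈ 1.09
d₂ = d₁ − σ√T = 1.0864 − 0.3466 = 0.7398 ≈ 0.74
e^(−qT) = e^(−0.057·1.25) = 0.9312;  e^(−rT) = e^(−0.016·1.25) = 0.9802
C = 65·0.9312·N(1.09) − 45·0.9802·N(0.74) = 65·0.9312·0.8621 − 45·0.9802·0.7704 = 52.1812 − 33.9816 = 18.1996

£18.20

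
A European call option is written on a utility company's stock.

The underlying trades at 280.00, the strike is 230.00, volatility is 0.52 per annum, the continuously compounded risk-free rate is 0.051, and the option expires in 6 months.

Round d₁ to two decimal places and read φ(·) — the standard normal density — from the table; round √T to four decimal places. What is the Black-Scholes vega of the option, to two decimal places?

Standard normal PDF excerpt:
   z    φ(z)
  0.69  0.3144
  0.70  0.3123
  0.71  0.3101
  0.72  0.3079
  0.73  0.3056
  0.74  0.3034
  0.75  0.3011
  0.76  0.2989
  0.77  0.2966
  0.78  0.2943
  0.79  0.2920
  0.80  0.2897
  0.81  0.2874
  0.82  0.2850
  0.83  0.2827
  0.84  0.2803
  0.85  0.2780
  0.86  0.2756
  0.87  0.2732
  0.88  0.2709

σ√T = 0.52·√0.5 = 0.3677
d₁ = [ln(280/230) + (0.051 + ½·0.52²)·0.5] / (σ√T) = (0.1967 + 0.0931) / 0.3677 = 0.7882 ≈ 0.79
√T = √0.5 = 0.7071
φ(d₁) = φ(0.79) = 0.2920
vega = S·φ(d₁)·√T = 280·0.2920·0.7071 = 57.8125
(Vega is the same for a European call and put with the same parameters.)

57.81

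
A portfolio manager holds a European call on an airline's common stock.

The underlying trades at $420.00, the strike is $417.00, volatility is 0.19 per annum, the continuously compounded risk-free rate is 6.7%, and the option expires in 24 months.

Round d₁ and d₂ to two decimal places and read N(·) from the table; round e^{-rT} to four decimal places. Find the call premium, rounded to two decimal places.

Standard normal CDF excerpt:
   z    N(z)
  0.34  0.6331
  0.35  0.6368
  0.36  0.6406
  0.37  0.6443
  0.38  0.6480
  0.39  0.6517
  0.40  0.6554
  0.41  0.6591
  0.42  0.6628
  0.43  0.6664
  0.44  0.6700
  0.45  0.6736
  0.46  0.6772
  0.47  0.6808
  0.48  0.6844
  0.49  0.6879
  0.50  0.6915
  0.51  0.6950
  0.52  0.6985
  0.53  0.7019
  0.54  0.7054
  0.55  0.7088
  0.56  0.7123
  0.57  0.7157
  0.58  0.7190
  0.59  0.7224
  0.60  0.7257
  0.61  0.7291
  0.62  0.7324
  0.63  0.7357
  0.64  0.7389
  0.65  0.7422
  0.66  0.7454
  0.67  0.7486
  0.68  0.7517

T = 2;  σ√T = 0.2687
ln(S/K) + (r + σ²/2)T = ln(420/417) + (0.067 + 0.19²/2)·2 = 0.0072 + 0.1701 = 0.1773
d₁ = 0.1773 / 0.2687 = 0.6597 ≈ 0.66
d₂ = d₁ − σ√T = 0.6597 − 0.2687 = 0.3910 ≈ 0.39
e^(−rT) = e^(−0.067·2) = 0.8746
N(d₁) = N(0.66) = 0.7454;  N(d₂) = N(0.39) = 0.6517
C = 420·0.7454 − 417·0.8746·0.6517 = 313.0680 − 237.6803 = 75.3877

$75.39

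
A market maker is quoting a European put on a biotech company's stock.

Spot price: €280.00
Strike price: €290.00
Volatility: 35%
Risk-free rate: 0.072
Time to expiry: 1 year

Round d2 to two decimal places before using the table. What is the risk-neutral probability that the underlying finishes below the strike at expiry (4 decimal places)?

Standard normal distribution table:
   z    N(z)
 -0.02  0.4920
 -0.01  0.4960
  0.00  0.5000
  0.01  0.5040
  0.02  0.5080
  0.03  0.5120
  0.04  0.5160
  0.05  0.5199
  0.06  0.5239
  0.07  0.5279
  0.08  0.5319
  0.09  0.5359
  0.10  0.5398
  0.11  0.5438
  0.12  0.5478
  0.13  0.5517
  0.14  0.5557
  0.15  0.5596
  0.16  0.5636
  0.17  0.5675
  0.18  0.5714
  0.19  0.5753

0.5279

σ√T = 0.35 × 1.0000 = 0.3500
ln(S/K) + (r + σ²/2)T = ln(280/290) + (0.072 + 0.35²/2)·1 = -0.0351 + 0.1332 = 0.0982
d₁ = 0.0982 / 0.3500 = 0.2805 ⇒ 0.28
d₂ = d₁ − σ√T = 0.2805 − 0.3500 = -0.0695 ⇒ -0.07
Pr(exercise) under Q = N(−d₂) = N(0.07) = 0.5279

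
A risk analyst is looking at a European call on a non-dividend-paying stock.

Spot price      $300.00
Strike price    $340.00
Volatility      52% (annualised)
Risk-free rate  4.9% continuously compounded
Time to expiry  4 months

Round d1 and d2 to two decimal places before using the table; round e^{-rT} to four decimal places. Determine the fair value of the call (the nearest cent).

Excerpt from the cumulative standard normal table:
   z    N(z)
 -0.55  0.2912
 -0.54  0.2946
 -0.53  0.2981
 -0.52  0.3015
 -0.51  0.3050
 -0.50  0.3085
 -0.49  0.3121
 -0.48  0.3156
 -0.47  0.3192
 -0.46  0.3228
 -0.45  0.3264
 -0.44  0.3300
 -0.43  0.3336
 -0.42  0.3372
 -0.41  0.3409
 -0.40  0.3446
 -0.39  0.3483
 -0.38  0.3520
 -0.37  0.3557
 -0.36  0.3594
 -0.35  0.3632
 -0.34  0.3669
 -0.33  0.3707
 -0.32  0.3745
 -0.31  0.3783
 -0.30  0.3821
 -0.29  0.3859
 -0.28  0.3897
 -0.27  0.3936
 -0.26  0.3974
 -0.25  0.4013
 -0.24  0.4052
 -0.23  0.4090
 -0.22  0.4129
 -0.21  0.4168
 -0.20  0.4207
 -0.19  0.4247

$23.02

T = 0.3333;  σ√T = 0.3002
d₁ = [ln(300/340) + (0.049 + 0.52²/2)·0.3333] / 0.3002 = [-0.1252 + 0.0614] / 0.3002 = -0.2124 which rounds to -0.21
d₂ = d₁ − σ√T = -0.2124 − 0.3002 = -0.5126 which rounds to -0.51
exp(−rT) = exp(−0.049·0.3333) = 0.9838
C = 300·N(-0.21) − 340·0.9838·N(-0.51) = 300·0.4168 − 340·0.9838·0.3050 = 125.0400 − 102.0201 = 23.0199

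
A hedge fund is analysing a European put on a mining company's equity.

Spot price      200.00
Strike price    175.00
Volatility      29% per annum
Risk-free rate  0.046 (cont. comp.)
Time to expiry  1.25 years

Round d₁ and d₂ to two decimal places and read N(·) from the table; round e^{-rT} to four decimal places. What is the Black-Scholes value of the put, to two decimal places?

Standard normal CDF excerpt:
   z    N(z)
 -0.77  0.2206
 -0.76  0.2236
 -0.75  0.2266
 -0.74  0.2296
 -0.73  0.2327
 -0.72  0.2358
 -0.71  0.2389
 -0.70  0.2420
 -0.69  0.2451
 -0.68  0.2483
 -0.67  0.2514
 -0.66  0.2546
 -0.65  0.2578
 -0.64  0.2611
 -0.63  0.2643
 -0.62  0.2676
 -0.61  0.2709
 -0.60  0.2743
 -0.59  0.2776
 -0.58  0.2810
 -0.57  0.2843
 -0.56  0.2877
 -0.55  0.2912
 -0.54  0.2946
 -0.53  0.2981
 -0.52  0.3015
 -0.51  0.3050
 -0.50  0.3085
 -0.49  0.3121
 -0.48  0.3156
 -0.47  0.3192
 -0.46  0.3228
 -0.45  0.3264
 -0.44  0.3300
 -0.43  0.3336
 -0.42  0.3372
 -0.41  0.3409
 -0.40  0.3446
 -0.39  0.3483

9.80

σ√T = 0.29·√1.25 = 0.3242
d₁ = [ln(200/175) + (0.046 + 0.29²/2)·1.25] / 0.3242 = [0.1335 + 0.1101] / 0.3242 = 0.7513 ⇒ 0.75
d₂ = d₁ − σ√T = 0.7513 − 0.3242 = 0.4271 ⇒ 0.43
e^(−rT) = e^(−0.046·1.25) = 0.9441
N(−d₂) = N(-0.43) = 0.3336;  N(−d₁) = N(-0.75) = 0.2266
P = 175·0.9441·0.3336 − 200·0.2266 = 55.1166 − 45.3200 = 9.7966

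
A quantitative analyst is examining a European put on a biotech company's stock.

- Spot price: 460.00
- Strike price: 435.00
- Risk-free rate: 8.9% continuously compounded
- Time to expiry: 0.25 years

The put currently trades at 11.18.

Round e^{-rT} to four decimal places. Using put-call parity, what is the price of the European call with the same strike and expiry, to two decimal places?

45.75

exp(−rT) = exp(−0.089·0.25) = 0.9780
Put-call parity: C − P = S − K·e^(−rT) = 460 − 435·0.9780 = 460 − 425.4300 = 34.5700
C = P + (C − P) = 11.18 + (34.5700) = 45.7500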